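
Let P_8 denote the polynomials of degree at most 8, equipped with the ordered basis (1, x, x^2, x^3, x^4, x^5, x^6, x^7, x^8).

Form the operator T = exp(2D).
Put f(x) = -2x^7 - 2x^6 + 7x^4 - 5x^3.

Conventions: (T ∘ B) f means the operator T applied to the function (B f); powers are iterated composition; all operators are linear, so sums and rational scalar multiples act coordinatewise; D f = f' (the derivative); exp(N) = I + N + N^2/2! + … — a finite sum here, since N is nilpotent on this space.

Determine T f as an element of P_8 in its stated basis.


the result is g(x) = -2x^7 - 30x^6 - 192x^5 - 673x^4 - 1389x^3 - 1686x^2 - 1116x - 312

order-1 term: -28x^6 - 24x^5 + 56x^3 - 30x^2
order-2 term: -168x^5 - 120x^4 + 168x^2 - 60x
order-3 term: -560x^4 - 320x^3 + 224x - 40
order-4 term: -1120x^3 - 480x^2 + 112
order-5 term: -1344x^2 - 384x
order-6 term: -896x - 128
order-7 term: -256
the series for exp(2D) f terminates at order 7
exp(2D) f = -2x^7 - 30x^6 - 192x^5 - 673x^4 - 1389x^3 - 1686x^2 - 1116x - 312


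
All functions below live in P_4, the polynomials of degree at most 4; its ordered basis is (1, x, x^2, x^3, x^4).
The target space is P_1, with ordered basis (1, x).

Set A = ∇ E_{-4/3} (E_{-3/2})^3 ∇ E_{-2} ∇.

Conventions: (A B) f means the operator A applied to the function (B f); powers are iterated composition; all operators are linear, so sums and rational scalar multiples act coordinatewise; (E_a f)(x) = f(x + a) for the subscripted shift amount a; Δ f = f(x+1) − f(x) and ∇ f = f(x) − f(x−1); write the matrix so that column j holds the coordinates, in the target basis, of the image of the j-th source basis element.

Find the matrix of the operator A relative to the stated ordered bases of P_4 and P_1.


image of 1: 0
image of x: 0
image of x^2: 0
image of x^3: 6
image of x^4: 24x - 224
each image's coordinates form column j of the matrix

the matrix is [[0, 0, 0, 6, -224]; [0, 0, 0, 0, 24]] (rows listed top to bottom)


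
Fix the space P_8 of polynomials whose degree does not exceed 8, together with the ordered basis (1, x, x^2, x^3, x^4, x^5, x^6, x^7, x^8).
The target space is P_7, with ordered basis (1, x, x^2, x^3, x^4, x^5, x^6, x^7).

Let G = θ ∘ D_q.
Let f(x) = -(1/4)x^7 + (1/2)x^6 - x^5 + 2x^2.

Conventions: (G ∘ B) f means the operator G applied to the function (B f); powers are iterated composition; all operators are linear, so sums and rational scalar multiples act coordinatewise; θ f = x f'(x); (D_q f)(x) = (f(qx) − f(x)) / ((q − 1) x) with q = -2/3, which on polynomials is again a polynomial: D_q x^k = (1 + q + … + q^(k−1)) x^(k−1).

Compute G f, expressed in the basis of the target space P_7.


the image equals g(x) = -(463/486)x^6 + (665/486)x^5 - (220/81)x^4 + (2/3)x

D_q f = -(463/2916)x^6 + (133/486)x^5 - (55/81)x^4 + (2/3)x
θ D_q f = -(463/486)x^6 + (665/486)x^5 - (220/81)x^4 + (2/3)x


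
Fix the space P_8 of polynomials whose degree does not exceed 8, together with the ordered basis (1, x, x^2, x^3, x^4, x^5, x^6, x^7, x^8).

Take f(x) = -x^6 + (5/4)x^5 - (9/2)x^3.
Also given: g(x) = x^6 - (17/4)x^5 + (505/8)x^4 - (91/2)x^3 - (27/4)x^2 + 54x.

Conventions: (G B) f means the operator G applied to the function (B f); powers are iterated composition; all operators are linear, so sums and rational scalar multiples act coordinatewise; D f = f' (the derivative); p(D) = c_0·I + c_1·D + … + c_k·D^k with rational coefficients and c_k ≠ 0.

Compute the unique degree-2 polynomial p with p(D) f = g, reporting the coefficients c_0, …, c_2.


p(D) = -I + (1/2)·D − 2·D^2, i.e. c_0 = -1, c_1 = 1/2, c_2 = -2

D^0 f = -x^6 + (5/4)x^5 - (9/2)x^3
D^1 f = -6x^5 + (25/4)x^4 - (27/2)x^2
D^2 f = -30x^4 + 25x^3 - 27x
matching coefficients of g against c_0 f + c_1 Df + … from the top degree down determines the c_i
solution: c_0 = -1, c_1 = 1/2, c_2 = -2


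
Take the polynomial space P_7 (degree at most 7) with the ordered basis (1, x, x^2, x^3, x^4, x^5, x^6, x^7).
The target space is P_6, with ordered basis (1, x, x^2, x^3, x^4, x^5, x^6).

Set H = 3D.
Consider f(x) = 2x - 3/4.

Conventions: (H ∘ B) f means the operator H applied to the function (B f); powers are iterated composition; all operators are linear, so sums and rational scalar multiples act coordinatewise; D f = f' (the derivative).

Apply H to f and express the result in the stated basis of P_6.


D f = 2
(3D) f = 6

the image equals g(x) = 6


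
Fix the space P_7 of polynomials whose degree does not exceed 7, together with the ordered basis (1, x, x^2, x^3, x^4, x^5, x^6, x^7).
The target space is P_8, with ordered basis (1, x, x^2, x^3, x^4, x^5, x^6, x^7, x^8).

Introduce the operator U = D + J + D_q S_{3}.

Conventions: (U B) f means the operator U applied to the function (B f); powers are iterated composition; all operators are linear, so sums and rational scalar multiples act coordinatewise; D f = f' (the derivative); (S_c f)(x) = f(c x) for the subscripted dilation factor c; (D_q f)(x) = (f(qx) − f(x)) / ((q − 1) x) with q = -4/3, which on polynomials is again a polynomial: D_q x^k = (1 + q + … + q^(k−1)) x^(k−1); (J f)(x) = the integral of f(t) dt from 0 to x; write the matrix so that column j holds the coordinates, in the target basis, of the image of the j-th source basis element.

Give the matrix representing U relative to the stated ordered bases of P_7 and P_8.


image of 1: x
image of x: (1/2)x^2 + 4
image of x^2: (1/3)x^3 - x
image of x^3: (1/4)x^4 + 42x^2
image of x^4: (1/5)x^5 - 71x^3
image of x^5: (1/6)x^6 + 548x^4
image of x^6: (1/7)x^7 - 1437x^5
image of x^7: (1/8)x^8 + 7966x^6
each image's coordinates form column j of the matrix

the matrix is [[0, 4, 0, 0, 0, 0, 0, 0]; [1, 0, -1, 0, 0, 0, 0, 0]; [0, 1/2, 0, 42, 0, 0, 0, 0]; [0, 0, 1/3, 0, -71, 0, 0, 0]; [0, 0, 0, 1/4, 0, 548, 0, 0]; [0, 0, 0, 0, 1/5, 0, -1437, 0]; [0, 0, 0, 0, 0, 1/6, 0, 7966]; [0, 0, 0, 0, 0, 0, 1/7, 0]; [0, 0, 0, 0, 0, 0, 0, 1/8]] (rows listed top to bottom)


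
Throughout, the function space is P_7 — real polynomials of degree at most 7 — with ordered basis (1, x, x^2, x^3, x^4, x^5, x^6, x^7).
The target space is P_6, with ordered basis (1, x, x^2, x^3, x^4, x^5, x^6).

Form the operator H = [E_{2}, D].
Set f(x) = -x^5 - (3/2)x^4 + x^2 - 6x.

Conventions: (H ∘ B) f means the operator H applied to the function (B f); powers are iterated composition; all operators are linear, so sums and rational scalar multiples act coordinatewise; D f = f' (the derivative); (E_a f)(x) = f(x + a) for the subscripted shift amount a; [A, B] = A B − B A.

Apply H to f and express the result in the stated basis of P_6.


g(x) = 0

D f = -5x^4 - 6x^3 + 2x - 6
E_{2} D f = -5x^4 - 46x^3 - 156x^2 - 230x - 130
E_{2} f = -x^5 - (23/2)x^4 - 52x^3 - 115x^2 - 130x - 64
D E_{2} f = -5x^4 - 46x^3 - 156x^2 - 230x - 130
[E_{2}, D] f = 0


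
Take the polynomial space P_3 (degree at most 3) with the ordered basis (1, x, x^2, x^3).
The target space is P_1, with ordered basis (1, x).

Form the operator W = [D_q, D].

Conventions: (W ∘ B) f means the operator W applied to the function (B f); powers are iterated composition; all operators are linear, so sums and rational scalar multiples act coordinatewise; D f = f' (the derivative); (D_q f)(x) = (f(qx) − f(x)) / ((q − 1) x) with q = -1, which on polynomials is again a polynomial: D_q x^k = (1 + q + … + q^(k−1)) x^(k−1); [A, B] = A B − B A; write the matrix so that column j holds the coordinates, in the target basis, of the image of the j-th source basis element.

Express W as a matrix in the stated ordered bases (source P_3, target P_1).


image of 1: 0
image of x: 0
image of x^2: 2
image of x^3: -2x
each image's coordinates form column j of the matrix

the matrix is [[0, 0, 2, 0]; [0, 0, 0, -2]] (rows listed top to bottom)


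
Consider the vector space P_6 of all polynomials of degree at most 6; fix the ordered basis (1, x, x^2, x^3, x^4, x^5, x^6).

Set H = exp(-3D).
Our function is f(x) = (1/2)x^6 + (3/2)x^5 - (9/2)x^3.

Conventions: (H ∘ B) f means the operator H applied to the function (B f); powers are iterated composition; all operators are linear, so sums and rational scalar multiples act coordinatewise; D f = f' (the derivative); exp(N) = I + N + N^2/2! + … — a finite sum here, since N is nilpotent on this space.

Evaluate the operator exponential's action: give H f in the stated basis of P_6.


order-1 term: -9x^5 - (45/2)x^4 + (81/2)x^2
order-2 term: (135/2)x^4 + 135x^3 - (243/2)x
order-3 term: -270x^3 - 405x^2 + 243/2
order-4 term: (1215/2)x^2 + (1215/2)x
order-5 term: -729x - 729/2
order-6 term: 729/2
the series for exp(-3D) f terminates at order 6
exp(-3D) f = (1/2)x^6 - (15/2)x^5 + 45x^4 - (279/2)x^3 + 243x^2 - 243x + 243/2

the image equals g(x) = (1/2)x^6 - (15/2)x^5 + 45x^4 - (279/2)x^3 + 243x^2 - 243x + 243/2


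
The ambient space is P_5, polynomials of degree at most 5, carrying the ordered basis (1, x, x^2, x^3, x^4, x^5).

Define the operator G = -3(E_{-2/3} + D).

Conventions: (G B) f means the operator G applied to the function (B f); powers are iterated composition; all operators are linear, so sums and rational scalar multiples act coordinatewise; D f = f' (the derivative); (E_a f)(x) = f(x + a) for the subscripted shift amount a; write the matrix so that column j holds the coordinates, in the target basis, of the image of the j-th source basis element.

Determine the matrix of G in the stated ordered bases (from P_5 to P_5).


image of 1: -3
image of x: -3x - 1
image of x^2: -3x^2 - 2x - 4/3
image of x^3: -3x^3 - 3x^2 - 4x + 8/9
image of x^4: -3x^4 - 4x^3 - 8x^2 + (32/9)x - 16/27
image of x^5: -3x^5 - 5x^4 - (40/3)x^3 + (80/9)x^2 - (80/27)x + 32/81
each image's coordinates form column j of the matrix

the matrix is [[-3, -1, -4/3, 8/9, -16/27, 32/81]; [0, -3, -2, -4, 32/9, -80/27]; [0, 0, -3, -3, -8, 80/9]; [0, 0, 0, -3, -4, -40/3]; [0, 0, 0, 0, -3, -5]; [0, 0, 0, 0, 0, -3]] (rows listed top to bottom)


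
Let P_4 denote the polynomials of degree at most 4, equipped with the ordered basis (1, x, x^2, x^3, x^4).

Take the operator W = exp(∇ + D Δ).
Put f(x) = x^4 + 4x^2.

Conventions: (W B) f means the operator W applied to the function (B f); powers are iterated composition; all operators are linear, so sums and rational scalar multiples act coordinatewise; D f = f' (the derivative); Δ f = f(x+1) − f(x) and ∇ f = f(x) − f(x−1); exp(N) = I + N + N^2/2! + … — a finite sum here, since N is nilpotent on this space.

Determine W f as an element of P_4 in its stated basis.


the result is g(x) = x^4 + 4x^3 + 16x^2 + 40x + 37

order-1 term: 4x^3 + 6x^2 + 24x + 7
order-2 term: 6x^2 + 12x + 23
order-3 term: 4x + 6
order-4 term: 1
the series for exp(∇ + D Δ) f terminates at order 4
exp(∇ + D Δ) f = x^4 + 4x^3 + 16x^2 + 40x + 37


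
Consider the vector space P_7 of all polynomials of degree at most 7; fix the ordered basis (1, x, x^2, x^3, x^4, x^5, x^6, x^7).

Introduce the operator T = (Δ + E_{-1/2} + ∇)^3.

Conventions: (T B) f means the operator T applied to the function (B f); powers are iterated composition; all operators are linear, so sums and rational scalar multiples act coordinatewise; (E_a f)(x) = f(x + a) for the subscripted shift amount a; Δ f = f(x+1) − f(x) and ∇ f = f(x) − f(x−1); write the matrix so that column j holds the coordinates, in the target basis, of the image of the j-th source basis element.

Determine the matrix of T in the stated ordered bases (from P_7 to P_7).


image of 1: 1
image of x: x + 9/2
image of x^2: x^2 + 9x + 57/4
image of x^3: x^3 + (27/2)x^2 + (171/4)x + 261/8
image of x^4: x^4 + 18x^3 + (171/2)x^2 + (261/2)x + 1425/16
image of x^5: x^5 + (45/2)x^4 + (285/2)x^3 + (1305/4)x^2 + (7125/16)x + 9549/32
image of x^6: x^6 + 27x^5 + (855/4)x^4 + (1305/2)x^3 + (21375/16)x^2 + (28647/16)x + 37497/64
image of x^7: x^7 + (63/2)x^6 + (1197/4)x^5 + (9135/8)x^4 + (49875/16)x^3 + (200529/32)x^2 + (262479/64)x + 378261/128
each image's coordinates form column j of the matrix

the matrix is [[1, 9/2, 57/4, 261/8, 1425/16, 9549/32, 37497/64, 378261/128]; [0, 1, 9, 171/4, 261/2, 7125/16, 28647/16, 262479/64]; [0, 0, 1, 27/2, 171/2, 1305/4, 21375/16, 200529/32]; [0, 0, 0, 1, 18, 285/2, 1305/2, 49875/16]; [0, 0, 0, 0, 1, 45/2, 855/4, 9135/8]; [0, 0, 0, 0, 0, 1, 27, 1197/4]; [0, 0, 0, 0, 0, 0, 1, 63/2]; [0, 0, 0, 0, 0, 0, 0, 1]] (rows listed top to bottom)


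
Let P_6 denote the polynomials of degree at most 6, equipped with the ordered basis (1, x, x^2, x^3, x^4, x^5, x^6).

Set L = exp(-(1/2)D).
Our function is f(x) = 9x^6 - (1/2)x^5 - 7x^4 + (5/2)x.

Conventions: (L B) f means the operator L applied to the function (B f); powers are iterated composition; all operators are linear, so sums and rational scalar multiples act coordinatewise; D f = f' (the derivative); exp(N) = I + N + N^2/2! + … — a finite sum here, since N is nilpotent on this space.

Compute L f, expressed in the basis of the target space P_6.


the result is g(x) = 9x^6 - (55/2)x^5 + 28x^4 - (39/4)x^3 - (23/16)x^2 + (133/32)x - 49/32

order-1 term: -27x^5 + (5/4)x^4 + 14x^3 - 5/4
order-2 term: (135/4)x^4 - (5/4)x^3 - (21/2)x^2
order-3 term: -(45/2)x^3 + (5/8)x^2 + (7/2)x
order-4 term: (135/16)x^2 - (5/32)x - 7/16
order-5 term: -(27/16)x + 1/64
order-6 term: 9/64
the series for exp(-(1/2)D) f terminates at order 6
exp(-(1/2)D) f = 9x^6 - (55/2)x^5 + 28x^4 - (39/4)x^3 - (23/16)x^2 + (133/32)x - 49/32


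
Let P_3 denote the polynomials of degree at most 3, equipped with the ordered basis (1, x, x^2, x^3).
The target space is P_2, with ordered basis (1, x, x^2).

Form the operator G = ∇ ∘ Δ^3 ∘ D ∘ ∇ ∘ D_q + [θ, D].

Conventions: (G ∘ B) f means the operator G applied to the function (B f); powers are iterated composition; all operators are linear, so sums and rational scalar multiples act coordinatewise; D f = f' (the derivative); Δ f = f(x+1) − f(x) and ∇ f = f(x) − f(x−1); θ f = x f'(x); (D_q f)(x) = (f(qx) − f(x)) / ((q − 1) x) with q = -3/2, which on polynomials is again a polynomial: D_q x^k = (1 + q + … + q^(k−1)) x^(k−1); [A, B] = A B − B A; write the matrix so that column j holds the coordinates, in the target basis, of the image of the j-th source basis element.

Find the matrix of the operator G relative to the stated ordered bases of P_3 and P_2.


image of 1: 0
image of x: -1
image of x^2: -2x
image of x^3: -3x^2
each image's coordinates form column j of the matrix

the matrix is [[0, -1, 0, 0]; [0, 0, -2, 0]; [0, 0, 0, -3]] (rows listed top to bottom)


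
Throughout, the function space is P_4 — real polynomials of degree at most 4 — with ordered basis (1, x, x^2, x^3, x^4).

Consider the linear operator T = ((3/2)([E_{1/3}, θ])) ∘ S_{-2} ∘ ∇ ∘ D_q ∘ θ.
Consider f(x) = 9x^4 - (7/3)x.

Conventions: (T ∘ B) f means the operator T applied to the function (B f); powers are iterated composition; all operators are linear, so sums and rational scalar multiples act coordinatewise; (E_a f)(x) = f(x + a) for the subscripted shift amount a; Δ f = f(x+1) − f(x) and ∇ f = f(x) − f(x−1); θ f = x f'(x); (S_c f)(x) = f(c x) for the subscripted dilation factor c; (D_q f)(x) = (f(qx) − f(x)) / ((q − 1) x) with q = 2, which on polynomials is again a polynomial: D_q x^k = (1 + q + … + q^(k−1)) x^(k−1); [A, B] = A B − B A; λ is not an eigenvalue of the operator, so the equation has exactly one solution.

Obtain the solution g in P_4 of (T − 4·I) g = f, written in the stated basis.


write g with unknown coordinates in the stated basis and equate coefficients in (T − 4·I) g = f
solving from the highest basis element down gives g = -(9/4)x^4 - (4853/12)x - 945/4
check: T g = -1620x - 945
so T g − 4·g = 9x^4 - (7/3)x = f ✓

the result is g(x) = -(9/4)x^4 - (4853/12)x - 945/4


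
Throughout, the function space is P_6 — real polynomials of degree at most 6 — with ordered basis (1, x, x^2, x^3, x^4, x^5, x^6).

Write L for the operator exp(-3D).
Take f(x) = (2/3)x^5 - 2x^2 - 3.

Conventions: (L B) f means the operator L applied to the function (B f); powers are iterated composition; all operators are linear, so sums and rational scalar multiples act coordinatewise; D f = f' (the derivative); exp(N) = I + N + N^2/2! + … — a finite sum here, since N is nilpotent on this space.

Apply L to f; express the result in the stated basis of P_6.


order-1 term: -10x^4 + 12x
order-2 term: 60x^3 - 18
order-3 term: -180x^2
order-4 term: 270x
order-5 term: -162
the series for exp(-3D) f terminates at order 5
exp(-3D) f = (2/3)x^5 - 10x^4 + 60x^3 - 182x^2 + 282x - 183

g(x) = (2/3)x^5 - 10x^4 + 60x^3 - 182x^2 + 282x - 183


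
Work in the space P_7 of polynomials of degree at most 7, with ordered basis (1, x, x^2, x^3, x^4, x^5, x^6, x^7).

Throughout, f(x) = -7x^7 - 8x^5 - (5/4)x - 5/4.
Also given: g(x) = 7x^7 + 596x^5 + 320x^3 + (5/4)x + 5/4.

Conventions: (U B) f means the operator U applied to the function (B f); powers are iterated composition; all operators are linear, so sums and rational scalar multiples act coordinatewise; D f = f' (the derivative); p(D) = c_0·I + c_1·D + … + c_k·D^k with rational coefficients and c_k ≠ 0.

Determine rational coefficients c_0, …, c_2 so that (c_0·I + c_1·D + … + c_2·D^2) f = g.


c_0 = -1, c_1 = 0, c_2 = -2

D^0 f = -7x^7 - 8x^5 - (5/4)x - 5/4
D^1 f = -49x^6 - 40x^4 - 5/4
D^2 f = -294x^5 - 160x^3
matching coefficients of g against c_0 f + c_1 Df + … from the top degree down determines the c_i
solution: c_0 = -1, c_1 = 0, c_2 = -2


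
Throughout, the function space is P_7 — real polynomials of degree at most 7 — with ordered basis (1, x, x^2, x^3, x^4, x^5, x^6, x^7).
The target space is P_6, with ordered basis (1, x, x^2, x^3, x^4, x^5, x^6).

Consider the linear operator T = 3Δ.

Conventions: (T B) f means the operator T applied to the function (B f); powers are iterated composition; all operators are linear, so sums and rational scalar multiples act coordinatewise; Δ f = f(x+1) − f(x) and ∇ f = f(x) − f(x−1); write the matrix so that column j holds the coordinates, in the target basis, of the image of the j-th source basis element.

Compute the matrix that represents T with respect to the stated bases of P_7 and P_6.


the matrix is [[0, 3, 3, 3, 3, 3, 3, 3]; [0, 0, 6, 9, 12, 15, 18, 21]; [0, 0, 0, 9, 18, 30, 45, 63]; [0, 0, 0, 0, 12, 30, 60, 105]; [0, 0, 0, 0, 0, 15, 45, 105]; [0, 0, 0, 0, 0, 0, 18, 63]; [0, 0, 0, 0, 0, 0, 0, 21]] (rows listed top to bottom)

image of 1: 0
image of x: 3
image of x^2: 6x + 3
image of x^3: 9x^2 + 9x + 3
image of x^4: 12x^3 + 18x^2 + 12x + 3
image of x^5: 15x^4 + 30x^3 + 30x^2 + 15x + 3
image of x^6: 18x^5 + 45x^4 + 60x^3 + 45x^2 + 18x + 3
image of x^7: 21x^6 + 63x^5 + 105x^4 + 105x^3 + 63x^2 + 21x + 3
each image's coordinates form column j of the matrix


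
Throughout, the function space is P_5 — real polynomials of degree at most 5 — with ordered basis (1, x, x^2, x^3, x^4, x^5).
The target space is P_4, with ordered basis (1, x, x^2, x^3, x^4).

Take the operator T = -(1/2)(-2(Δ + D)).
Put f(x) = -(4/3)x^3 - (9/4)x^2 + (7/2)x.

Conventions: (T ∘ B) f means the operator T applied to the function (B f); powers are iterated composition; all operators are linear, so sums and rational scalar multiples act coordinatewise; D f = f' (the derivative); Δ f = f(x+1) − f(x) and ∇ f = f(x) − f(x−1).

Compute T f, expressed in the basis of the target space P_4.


g(x) = -8x^2 - 13x + 41/12

Δ f = -4x^2 - (17/2)x - 1/12
D f = -4x^2 - (9/2)x + 7/2
(Δ + D) f = -8x^2 - 13x + 41/12
(-2(Δ + D)) f = 16x^2 + 26x - 41/6
(-(1/2)(-2(Δ + D))) f = -8x^2 - 13x + 41/12


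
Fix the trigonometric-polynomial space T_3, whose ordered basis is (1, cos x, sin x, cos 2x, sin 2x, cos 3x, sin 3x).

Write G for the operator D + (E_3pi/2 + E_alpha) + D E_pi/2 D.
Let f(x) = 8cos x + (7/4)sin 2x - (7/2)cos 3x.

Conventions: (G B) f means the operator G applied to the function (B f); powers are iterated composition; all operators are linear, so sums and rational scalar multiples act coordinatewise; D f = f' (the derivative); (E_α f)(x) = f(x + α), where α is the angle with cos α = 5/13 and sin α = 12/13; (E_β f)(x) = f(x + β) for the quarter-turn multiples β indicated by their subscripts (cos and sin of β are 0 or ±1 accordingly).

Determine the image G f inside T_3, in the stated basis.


the image equals g(x) = (40/13)cos x + (8/13)sin x + (1603/338)cos 2x + (679/169)sin 2x + (14245/4394)cos 3x + (194131/4394)sin 3x

D f = -8sin x + (7/2)cos 2x + (21/2)sin 3x
E_3pi/2 f = 8sin x - (7/4)sin 2x + (7/2)sin 3x
E_alpha f = (40/13)cos x - (96/13)sin x + (210/169)cos 2x - (833/676)sin 2x + (14245/4394)cos 3x - (2898/2197)sin 3x
(E_3pi/2 + E_alpha) f = (40/13)cos x + (8/13)sin x + (210/169)cos 2x - (504/169)sin 2x + (14245/4394)cos 3x + (9583/4394)sin 3x
D f = -8sin x + (7/2)cos 2x + (21/2)sin 3x
E_pi/2 D f = -8cos x - (7/2)cos 2x - (21/2)cos 3x
D E_pi/2 D f = 8sin x + 7sin 2x + (63/2)sin 3x
(D + (E_3pi/2 + E_alpha) + D E_pi/2 D) f = (40/13)cos x + (8/13)sin x + (1603/338)cos 2x + (679/169)sin 2x + (14245/4394)cos 3x + (194131/4394)sin 3x


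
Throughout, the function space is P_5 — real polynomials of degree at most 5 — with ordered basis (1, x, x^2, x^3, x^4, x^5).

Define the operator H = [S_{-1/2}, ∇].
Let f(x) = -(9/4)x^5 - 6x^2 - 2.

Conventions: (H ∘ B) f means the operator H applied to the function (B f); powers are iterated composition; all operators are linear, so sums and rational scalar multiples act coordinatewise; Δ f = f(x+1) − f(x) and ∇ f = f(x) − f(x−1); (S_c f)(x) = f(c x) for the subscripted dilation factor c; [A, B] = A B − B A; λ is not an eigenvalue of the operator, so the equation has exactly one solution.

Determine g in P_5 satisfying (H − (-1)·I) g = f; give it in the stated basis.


the result is g(x) = -(9/4)x^5 + (135/128)x^4 + (1485/512)x^3 - (7161/4096)x^2 + (14427/8192)x - 12097/2048

write g with unknown coordinates in the stated basis and equate coefficients in (H − (-1)·I) g = f
solving from the highest basis element down gives g = -(9/4)x^5 + (135/128)x^4 + (1485/512)x^3 - (7161/4096)x^2 + (14427/8192)x - 12097/2048
check: H g = -(135/128)x^4 - (1485/512)x^3 - (17415/4096)x^2 - (14427/8192)x + 8001/2048
so H g − (-1)·g = -(9/4)x^5 - 6x^2 - 2 = f ✓


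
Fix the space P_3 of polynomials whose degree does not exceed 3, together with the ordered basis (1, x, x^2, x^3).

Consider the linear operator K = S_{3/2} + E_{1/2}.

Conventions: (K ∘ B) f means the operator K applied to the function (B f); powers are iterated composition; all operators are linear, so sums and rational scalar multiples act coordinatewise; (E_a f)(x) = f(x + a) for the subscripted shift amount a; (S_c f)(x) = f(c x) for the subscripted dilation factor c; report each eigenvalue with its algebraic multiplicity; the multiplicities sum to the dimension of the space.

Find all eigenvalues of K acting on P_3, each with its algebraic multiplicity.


λ = 2 (multiplicity 1), λ = 5/2 (multiplicity 1), λ = 13/4 (multiplicity 1), λ = 35/8 (multiplicity 1)

image of 1: 2
image of x: (5/2)x + 1/2
image of x^2: (13/4)x^2 + x + 1/4
image of x^3: (35/8)x^3 + (3/2)x^2 + (3/4)x + 1/8
the matrix is upper triangular; its diagonal is (2, 5/2, 13/4, 35/8)
for a triangular matrix the eigenvalues are the diagonal entries, with algebraic multiplicity their repetition count


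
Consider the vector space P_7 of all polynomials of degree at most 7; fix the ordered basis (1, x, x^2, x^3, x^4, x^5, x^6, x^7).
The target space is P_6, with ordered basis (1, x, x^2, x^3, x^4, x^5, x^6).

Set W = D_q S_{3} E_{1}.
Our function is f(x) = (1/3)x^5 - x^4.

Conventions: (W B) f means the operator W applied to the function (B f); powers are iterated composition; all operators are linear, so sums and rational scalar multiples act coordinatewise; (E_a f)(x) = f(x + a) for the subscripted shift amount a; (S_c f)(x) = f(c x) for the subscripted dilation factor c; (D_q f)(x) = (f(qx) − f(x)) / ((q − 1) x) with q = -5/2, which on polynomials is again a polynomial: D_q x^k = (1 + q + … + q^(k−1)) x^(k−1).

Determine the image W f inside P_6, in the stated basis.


the image equals g(x) = (36531/16)x^4 - (2349/4)x^3 - (171/2)x^2 + 36x - 7

E_{1} f = (1/3)x^5 + (2/3)x^4 - (2/3)x^3 - (8/3)x^2 - (7/3)x - 2/3
S_{3} E_{1} f = 81x^5 + 54x^4 - 18x^3 - 24x^2 - 7x - 2/3
D_q S_{3} E_{1} f = (36531/16)x^4 - (2349/4)x^3 - (171/2)x^2 + 36x - 7


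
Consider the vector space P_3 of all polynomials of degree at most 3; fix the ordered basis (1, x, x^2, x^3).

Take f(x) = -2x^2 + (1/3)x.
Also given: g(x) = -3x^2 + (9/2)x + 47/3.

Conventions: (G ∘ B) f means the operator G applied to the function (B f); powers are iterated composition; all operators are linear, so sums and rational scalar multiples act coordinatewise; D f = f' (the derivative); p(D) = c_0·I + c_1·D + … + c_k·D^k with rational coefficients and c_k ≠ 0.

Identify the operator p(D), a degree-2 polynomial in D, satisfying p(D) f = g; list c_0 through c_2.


D^0 f = -2x^2 + (1/3)x
D^1 f = -4x + 1/3
D^2 f = -4
matching coefficients of g against c_0 f + c_1 Df + … from the top degree down determines the c_i
solution: c_0 = 3/2, c_1 = -1, c_2 = -4

c_0 = 3/2, c_1 = -1, c_2 = -4


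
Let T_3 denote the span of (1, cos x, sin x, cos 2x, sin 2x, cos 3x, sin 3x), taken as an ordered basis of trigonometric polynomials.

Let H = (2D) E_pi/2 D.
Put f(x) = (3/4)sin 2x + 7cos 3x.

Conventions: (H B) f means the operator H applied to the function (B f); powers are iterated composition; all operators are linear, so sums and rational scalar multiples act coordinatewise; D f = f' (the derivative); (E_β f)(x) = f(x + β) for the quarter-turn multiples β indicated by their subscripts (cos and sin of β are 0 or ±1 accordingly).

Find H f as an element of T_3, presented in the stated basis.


g(x) = 6sin 2x - 126sin 3x

D f = (3/2)cos 2x - 21sin 3x
E_pi/2 D f = -(3/2)cos 2x + 21cos 3x
D (E_pi/2 D) f = 3sin 2x - 63sin 3x
(2D) (E_pi/2 D) f = 6sin 2x - 126sin 3x


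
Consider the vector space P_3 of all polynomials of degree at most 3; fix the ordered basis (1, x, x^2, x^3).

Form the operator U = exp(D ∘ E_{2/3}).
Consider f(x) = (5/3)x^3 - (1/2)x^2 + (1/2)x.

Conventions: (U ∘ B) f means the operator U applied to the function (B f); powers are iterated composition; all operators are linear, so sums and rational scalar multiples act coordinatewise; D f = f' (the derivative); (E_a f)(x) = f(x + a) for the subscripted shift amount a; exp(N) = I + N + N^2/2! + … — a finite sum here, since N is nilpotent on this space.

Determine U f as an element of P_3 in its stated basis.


the image equals g(x) = (5/3)x^3 + (9/2)x^2 + (67/6)x + 89/9

order-1 term: 5x^2 + (17/3)x + 37/18
order-2 term: 5x + 37/6
order-3 term: 5/3
the series for exp(D ∘ E_{2/3}) f terminates at order 3
exp(D ∘ E_{2/3}) f = (5/3)x^3 + (9/2)x^2 + (67/6)x + 89/9


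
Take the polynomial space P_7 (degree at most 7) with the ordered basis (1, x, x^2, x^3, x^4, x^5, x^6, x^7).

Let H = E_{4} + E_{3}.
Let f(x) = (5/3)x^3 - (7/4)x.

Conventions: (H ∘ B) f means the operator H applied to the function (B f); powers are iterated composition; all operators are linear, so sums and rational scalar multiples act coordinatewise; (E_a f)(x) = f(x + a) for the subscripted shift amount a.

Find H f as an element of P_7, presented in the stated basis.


the result is g(x) = (10/3)x^3 + 35x^2 + (243/2)x + 1673/12

E_{4} f = (5/3)x^3 + 20x^2 + (313/4)x + 299/3
E_{3} f = (5/3)x^3 + 15x^2 + (173/4)x + 159/4
(E_{4} + E_{3}) f = (10/3)x^3 + 35x^2 + (243/2)x + 1673/12


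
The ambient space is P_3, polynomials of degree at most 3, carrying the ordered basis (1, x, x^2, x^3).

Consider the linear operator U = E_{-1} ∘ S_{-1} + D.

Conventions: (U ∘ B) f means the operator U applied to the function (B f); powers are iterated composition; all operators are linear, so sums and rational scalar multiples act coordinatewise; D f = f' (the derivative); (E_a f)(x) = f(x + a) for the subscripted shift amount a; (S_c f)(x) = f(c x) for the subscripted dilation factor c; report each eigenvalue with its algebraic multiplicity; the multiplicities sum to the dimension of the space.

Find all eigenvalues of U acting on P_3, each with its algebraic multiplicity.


λ = -1 (multiplicity 2), λ = 1 (multiplicity 2)

image of 1: 1
image of x: -x + 2
image of x^2: x^2 + 1
image of x^3: -x^3 + 6x^2 - 3x + 1
the matrix is upper triangular; its diagonal is (1, -1, 1, -1)
for a triangular matrix the eigenvalues are the diagonal entries, with algebraic multiplicity their repetition count


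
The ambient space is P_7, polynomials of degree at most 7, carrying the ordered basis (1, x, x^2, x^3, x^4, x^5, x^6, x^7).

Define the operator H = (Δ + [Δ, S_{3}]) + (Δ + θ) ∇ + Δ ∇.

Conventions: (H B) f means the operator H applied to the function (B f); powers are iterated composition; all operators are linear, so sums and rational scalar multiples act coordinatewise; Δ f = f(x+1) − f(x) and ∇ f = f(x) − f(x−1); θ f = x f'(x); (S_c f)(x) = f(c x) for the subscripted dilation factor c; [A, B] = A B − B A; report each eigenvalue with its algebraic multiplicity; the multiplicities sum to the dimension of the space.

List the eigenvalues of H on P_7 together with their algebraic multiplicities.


λ = 0 (multiplicity 8)

image of 1: 0
image of x: 3
image of x^2: 16x + 13
image of x^3: 63x^2 + 84x + 27
image of x^4: 232x^3 + 450x^2 + 320x + 85
image of x^5: 835x^4 + 2180x^3 + 2370x^2 + 1220x + 243
image of x^6: 2952x^5 + 9735x^4 + 14120x^3 + 10845x^2 + 4368x + 733
image of x^7: 10255x^6 + 40824x^5 + 73885x^4 + 75670x^3 + 45801x^2 + 15316x + 2187
the matrix is upper triangular; its diagonal is (0, 0, 0, 0, 0, 0, 0, 0)
for a triangular matrix the eigenvalues are the diagonal entries, with algebraic multiplicity their repetition count


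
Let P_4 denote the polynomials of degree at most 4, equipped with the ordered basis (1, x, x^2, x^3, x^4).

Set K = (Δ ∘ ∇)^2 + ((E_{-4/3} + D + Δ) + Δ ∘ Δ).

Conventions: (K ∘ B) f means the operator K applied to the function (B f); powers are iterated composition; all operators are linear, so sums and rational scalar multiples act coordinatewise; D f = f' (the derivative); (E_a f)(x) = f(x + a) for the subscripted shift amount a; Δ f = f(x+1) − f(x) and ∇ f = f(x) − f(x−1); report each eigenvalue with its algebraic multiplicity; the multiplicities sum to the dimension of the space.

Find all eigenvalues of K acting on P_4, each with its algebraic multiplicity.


image of 1: 1
image of x: x + 2/3
image of x^2: x^2 + (4/3)x + 43/9
image of x^3: x^3 + 2x^2 + (43/3)x + 125/27
image of x^4: x^4 + (8/3)x^3 + (86/3)x^2 + (500/27)x + 3415/81
the matrix is upper triangular; its diagonal is (1, 1, 1, 1, 1)
for a triangular matrix the eigenvalues are the diagonal entries, with algebraic multiplicity their repetition count

λ = 1 (multiplicity 5)


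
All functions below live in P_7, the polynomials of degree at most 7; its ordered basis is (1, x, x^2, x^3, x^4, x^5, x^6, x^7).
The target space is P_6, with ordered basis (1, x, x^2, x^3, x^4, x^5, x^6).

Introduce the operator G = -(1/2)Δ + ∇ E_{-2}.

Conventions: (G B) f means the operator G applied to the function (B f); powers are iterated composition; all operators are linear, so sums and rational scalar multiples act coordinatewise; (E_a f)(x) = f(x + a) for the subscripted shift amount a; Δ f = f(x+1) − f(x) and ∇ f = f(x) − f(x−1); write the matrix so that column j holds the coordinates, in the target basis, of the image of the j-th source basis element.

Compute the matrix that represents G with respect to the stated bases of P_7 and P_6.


the matrix is [[0, 1/2, -11/2, 37/2, -131/2, 421/2, -1331/2, 4117/2]; [0, 0, 1, -33/2, 74, -655/2, 1263, -9317/2]; [0, 0, 0, 3/2, -33, 185, -1965/2, 8841/2]; [0, 0, 0, 0, 2, -55, 370, -4585/2]; [0, 0, 0, 0, 0, 5/2, -165/2, 1295/2]; [0, 0, 0, 0, 0, 0, 3, -231/2]; [0, 0, 0, 0, 0, 0, 0, 7/2]] (rows listed top to bottom)

image of 1: 0
image of x: 1/2
image of x^2: x - 11/2
image of x^3: (3/2)x^2 - (33/2)x + 37/2
image of x^4: 2x^3 - 33x^2 + 74x - 131/2
image of x^5: (5/2)x^4 - 55x^3 + 185x^2 - (655/2)x + 421/2
image of x^6: 3x^5 - (165/2)x^4 + 370x^3 - (1965/2)x^2 + 1263x - 1331/2
image of x^7: (7/2)x^6 - (231/2)x^5 + (1295/2)x^4 - (4585/2)x^3 + (8841/2)x^2 - (9317/2)x + 4117/2
each image's coordinates form column j of the matrix


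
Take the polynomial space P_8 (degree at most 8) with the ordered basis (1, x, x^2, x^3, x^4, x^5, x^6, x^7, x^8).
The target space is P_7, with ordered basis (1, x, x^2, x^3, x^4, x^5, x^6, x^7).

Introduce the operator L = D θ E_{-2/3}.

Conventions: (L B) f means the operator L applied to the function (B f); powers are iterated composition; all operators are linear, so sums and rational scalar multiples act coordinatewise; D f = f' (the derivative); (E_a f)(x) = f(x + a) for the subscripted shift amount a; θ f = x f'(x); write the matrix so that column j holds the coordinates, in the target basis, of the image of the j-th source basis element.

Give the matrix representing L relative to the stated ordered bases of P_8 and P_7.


image of 1: 0
image of x: 1
image of x^2: 4x - 4/3
image of x^3: 9x^2 - 8x + 4/3
image of x^4: 16x^3 - 24x^2 + (32/3)x - 32/27
image of x^5: 25x^4 - (160/3)x^3 + 40x^2 - (320/27)x + 80/81
image of x^6: 36x^5 - 100x^4 + (320/3)x^3 - (160/3)x^2 + (320/27)x - 64/81
image of x^7: 49x^6 - 168x^5 + (700/3)x^4 - (4480/27)x^3 + (560/9)x^2 - (896/81)x + 448/729
image of x^8: 64x^7 - (784/3)x^6 + 448x^5 - (11200/27)x^4 + (17920/81)x^3 - (1792/27)x^2 + (7168/729)x - 1024/2187
each image's coordinates form column j of the matrix

the matrix is [[0, 1, -4/3, 4/3, -32/27, 80/81, -64/81, 448/729, -1024/2187]; [0, 0, 4, -8, 32/3, -320/27, 320/27, -896/81, 7168/729]; [0, 0, 0, 9, -24, 40, -160/3, 560/9, -1792/27]; [0, 0, 0, 0, 16, -160/3, 320/3, -4480/27, 17920/81]; [0, 0, 0, 0, 0, 25, -100, 700/3, -11200/27]; [0, 0, 0, 0, 0, 0, 36, -168, 448]; [0, 0, 0, 0, 0, 0, 0, 49, -784/3]; [0, 0, 0, 0, 0, 0, 0, 0, 64]] (rows listed top to bottom)


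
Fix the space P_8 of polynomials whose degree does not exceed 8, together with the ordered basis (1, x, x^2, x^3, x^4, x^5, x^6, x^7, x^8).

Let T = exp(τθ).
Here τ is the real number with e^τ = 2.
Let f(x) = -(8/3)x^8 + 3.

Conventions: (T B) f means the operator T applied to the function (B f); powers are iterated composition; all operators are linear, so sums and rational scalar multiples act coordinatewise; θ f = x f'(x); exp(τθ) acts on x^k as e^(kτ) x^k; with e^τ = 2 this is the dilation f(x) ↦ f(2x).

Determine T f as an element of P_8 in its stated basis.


exp(τθ) x^k = e^(kτ) x^k; with e^τ = 2 this sends x^k to 2^k x^k
x^8 ↦ 256 x^8
applying this coordinatewise to f: exp(τθ) f = -(2048/3)x^8 + 3

the image equals g(x) = -(2048/3)x^8 + 3


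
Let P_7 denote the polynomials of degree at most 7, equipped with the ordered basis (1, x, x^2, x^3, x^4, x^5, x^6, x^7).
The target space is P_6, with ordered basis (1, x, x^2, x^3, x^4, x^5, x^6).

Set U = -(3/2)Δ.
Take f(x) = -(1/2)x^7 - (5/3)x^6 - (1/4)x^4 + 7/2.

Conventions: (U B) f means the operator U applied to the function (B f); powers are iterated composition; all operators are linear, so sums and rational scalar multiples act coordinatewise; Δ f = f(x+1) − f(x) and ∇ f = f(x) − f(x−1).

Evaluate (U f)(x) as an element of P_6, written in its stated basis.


Δ f = -(7/2)x^6 - (41/2)x^5 - (85/2)x^4 - (311/6)x^3 - 37x^2 - (29/2)x - 29/12
(-(3/2)Δ) f = (21/4)x^6 + (123/4)x^5 + (255/4)x^4 + (311/4)x^3 + (111/2)x^2 + (87/4)x + 29/8

the image equals g(x) = (21/4)x^6 + (123/4)x^5 + (255/4)x^4 + (311/4)x^3 + (111/2)x^2 + (87/4)x + 29/8


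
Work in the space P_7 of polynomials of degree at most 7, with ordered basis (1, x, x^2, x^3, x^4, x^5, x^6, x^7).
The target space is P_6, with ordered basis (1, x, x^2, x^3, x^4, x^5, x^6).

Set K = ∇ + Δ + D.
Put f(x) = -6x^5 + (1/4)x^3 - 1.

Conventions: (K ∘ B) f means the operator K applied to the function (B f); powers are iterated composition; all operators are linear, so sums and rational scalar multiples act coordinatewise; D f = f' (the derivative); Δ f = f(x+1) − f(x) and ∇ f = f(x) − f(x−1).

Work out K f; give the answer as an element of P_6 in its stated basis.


the result is g(x) = -90x^4 - (471/4)x^2 - 23/2

∇ f = -30x^4 + 60x^3 - (237/4)x^2 + (117/4)x - 23/4
Δ f = -30x^4 - 60x^3 - (237/4)x^2 - (117/4)x - 23/4
D f = -30x^4 + (3/4)x^2
(∇ + Δ + D) f = -90x^4 - (471/4)x^2 - 23/2


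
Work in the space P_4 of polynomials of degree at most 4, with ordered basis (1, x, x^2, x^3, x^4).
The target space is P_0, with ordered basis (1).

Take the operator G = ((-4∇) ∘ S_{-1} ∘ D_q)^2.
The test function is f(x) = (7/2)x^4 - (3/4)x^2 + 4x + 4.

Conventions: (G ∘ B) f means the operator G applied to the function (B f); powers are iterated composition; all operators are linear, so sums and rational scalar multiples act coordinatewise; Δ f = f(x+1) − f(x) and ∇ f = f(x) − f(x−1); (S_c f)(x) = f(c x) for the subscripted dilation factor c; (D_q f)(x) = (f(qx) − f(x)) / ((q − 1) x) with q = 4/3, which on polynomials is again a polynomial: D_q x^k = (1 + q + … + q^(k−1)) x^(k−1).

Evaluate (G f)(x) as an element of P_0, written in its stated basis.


the image equals g(x) = 68600/27

D_q f = (1225/54)x^3 - (7/4)x + 4
S_{-1} D_q f = -(1225/54)x^3 + (7/4)x + 4
∇ (S_{-1} ∘ D_q) f = -(1225/18)x^2 + (1225/18)x - 2261/108
(-4∇) (S_{-1} ∘ D_q) f = (2450/9)x^2 - (2450/9)x + 2261/27
D_q ((-4∇) ∘ S_{-1} ∘ D_q) f = (17150/27)x - 2450/9
S_{-1} D_q ((-4∇) ∘ S_{-1} ∘ D_q) f = -(17150/27)x - 2450/9
∇ (S_{-1} ∘ D_q) ((-4∇) ∘ S_{-1} ∘ D_q) f = -17150/27
(-4∇) (S_{-1} ∘ D_q) ((-4∇) ∘ S_{-1} ∘ D_q) f = 68600/27


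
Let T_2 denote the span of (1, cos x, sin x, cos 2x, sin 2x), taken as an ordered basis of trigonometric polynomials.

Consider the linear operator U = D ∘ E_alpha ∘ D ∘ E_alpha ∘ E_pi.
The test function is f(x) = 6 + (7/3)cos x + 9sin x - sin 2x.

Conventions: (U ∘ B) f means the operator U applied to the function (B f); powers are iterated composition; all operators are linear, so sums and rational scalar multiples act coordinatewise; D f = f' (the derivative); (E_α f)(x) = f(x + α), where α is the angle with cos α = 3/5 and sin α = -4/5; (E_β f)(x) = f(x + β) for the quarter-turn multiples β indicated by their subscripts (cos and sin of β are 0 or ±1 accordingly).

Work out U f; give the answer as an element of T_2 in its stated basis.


E_pi f = 6 - (7/3)cos x - 9sin x - sin 2x
E_alpha E_pi f = 6 + (29/5)cos x - (109/15)sin x + (24/25)cos 2x + (7/25)sin 2x
D E_alpha E_pi f = -(109/15)cos x - (29/5)sin x + (14/25)cos 2x - (48/25)sin 2x
E_alpha D E_alpha E_pi f = (7/25)cos x - (697/75)sin x + (1054/625)cos 2x + (672/625)sin 2x
D (E_alpha ∘ D ∘ E_alpha) E_pi f = -(697/75)cos x - (7/25)sin x + (1344/625)cos 2x - (2108/625)sin 2x

the result is g(x) = -(697/75)cos x - (7/25)sin x + (1344/625)cos 2x - (2108/625)sin 2x


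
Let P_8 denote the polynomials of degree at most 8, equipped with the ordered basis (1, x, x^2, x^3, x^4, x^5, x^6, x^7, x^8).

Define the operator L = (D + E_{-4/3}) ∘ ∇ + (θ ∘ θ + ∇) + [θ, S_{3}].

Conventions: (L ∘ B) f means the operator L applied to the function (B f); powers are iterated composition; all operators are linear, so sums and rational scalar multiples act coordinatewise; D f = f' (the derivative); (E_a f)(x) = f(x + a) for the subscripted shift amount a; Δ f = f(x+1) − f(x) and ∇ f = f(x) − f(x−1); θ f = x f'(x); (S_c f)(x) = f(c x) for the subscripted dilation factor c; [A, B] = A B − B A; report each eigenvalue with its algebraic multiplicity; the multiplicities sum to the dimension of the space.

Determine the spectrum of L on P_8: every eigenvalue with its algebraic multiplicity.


image of 1: 0
image of x: x + 2
image of x^2: 4x^2 + 4x - 8/3
image of x^3: 9x^3 + 6x^2 - 8x + 25/3
image of x^4: 16x^4 + 8x^3 - 16x^2 + (100/3)x - 634/27
image of x^5: 25x^5 + 10x^4 - (80/3)x^3 + (250/3)x^2 - (3170/27)x + 4937/81
image of x^6: 36x^6 + 12x^5 - 40x^4 + (500/3)x^3 - (3170/9)x^2 + (9874/27)x - 12212/81
image of x^7: 49x^7 + 14x^6 - 56x^5 + (875/3)x^4 - (22190/27)x^3 + (34559/27)x^2 - (85484/81)x + 264679/729
image of x^8: 64x^8 + 16x^7 - (224/3)x^6 + (1400/3)x^5 - (44380/27)x^4 + (276472/81)x^3 - (341936/81)x^2 + (2117432/729)x - 1884446/2187
the matrix is upper triangular; its diagonal is (0, 1, 4, 9, 16, 25, 36, 49, 64)
for a triangular matrix the eigenvalues are the diagonal entries, with algebraic multiplicity their repetition count

λ = 0 (multiplicity 1), λ = 1 (multiplicity 1), λ = 4 (multiplicity 1), λ = 9 (multiplicity 1), λ = 16 (multiplicity 1), λ = 25 (multiplicity 1), λ = 36 (multiplicity 1), λ = 49 (multiplicity 1), λ = 64 (multiplicity 1)
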